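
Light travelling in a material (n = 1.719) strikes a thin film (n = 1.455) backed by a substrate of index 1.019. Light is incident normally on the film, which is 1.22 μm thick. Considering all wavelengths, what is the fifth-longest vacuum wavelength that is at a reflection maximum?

710 nm

Ray reflecting at the top interface goes from n = 1.719 toward n = 1.455: no phase shift.
Bottom surface (1.455 → 1.019): reflection off a lower-index medium gives no phase shift.
The two reflections carry the same phase change, so no net offset.
For bright reflection here: 2 n t = m λ.
λ = 2 n t / m. The fifth-longest wavelength is m = 5: λ = 2 × 1.455 × 1220 / 5.00 = 710 nm.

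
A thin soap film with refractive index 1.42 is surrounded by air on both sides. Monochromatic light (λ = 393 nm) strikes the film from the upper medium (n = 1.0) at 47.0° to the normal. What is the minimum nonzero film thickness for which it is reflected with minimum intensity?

161 nm

At the upper boundary (n = 1.0 to n = 1.42) the reflected ray undergoes a half-wave phase shift.
At the lower boundary (n = 1.42 to n = 1.0) the reflected ray undergoes no phase shift.
Net: one phase inversion between the two reflected rays.
So the condition for destructive reflection is 2 n t cos θ_r = m λ.
Snell's law: 1.0 sin 47.0° = 1.42 sin θ_r → sin θ_r = 0.515, cos θ_r = 0.857.
Minimum nonzero at m = 1: t = λ / (2 n cos θ_r) = 393 / (2 × 1.42 × 0.857) = 161 nm.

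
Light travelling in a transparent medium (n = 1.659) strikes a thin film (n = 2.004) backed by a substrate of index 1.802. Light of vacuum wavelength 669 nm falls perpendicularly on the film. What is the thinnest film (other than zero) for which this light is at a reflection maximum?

At the upper boundary (n = 1.659 to n = 2.004) the reflected ray undergoes a half-wave phase shift.
At the lower boundary (n = 2.004 to n = 1.802) the reflected ray undergoes no phase shift.
Net: one phase inversion between the two reflected rays.
For maximum reflection here: 2 n t = (m + ½) λ.
Minimum at m = 0: t = λ / (4 n) = 669 / (4 × 2.004) = 83.5 nm.

83.5 nm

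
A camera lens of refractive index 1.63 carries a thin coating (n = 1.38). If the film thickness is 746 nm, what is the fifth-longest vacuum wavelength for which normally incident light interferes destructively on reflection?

458 nm

At the upper boundary (n = 1.0 to n = 1.38) the reflected ray undergoes a half-wave phase shift.
Ray reflecting at the bottom interface goes from n = 1.38 toward n = 1.63: a half-wave phase shift.
The two reflections carry the same phase change, so no net offset.
So the condition for destructive reflection is 2 n t = (m + ½) λ.
λ = 2 n t / (m + ½). The fifth-longest wavelength is m = 4: λ = 2 × 1.38 × 746 / 4.50 = 458 nm.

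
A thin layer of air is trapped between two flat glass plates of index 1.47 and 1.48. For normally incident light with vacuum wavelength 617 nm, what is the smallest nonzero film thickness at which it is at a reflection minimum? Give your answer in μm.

0.309 μm

Ray reflecting at the top interface goes from n = 1.47 toward n = 1.0: no phase shift.
Ray reflecting at the bottom interface goes from n = 1.0 toward n = 1.48: a half-wave phase shift.
The two reflections differ by half a wavelength.
With one net inversion, destructive interference in reflection requires 2 n t = m λ.
The smallest nonzero thickness corresponds to m = 1: t = m λ / (2 n) = 1.00 × 617 / (2 × 1.0) = 309 nm.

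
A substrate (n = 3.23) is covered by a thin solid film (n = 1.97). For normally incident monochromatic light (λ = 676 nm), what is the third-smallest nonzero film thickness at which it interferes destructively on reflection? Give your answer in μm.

At the upper boundary (n = 1.0 to n = 1.97) the reflected ray undergoes a half-wave phase shift.
Bottom surface (1.97 → 3.23): reflection off a higher-index medium gives a half-wave phase shift.
The two reflections carry the same phase change, so no net offset.
For dark reflection here: 2 n t = (m + ½) λ.
The third-smallest nonzero thickness corresponds to m = 2: t = (m + ½) λ / (2 n) = 2.50 × 676 / (2 × 1.97) = 429 nm.

0.429 μm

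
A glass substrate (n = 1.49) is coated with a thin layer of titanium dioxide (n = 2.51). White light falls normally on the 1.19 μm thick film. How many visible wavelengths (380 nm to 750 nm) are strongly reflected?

8

Ray reflecting at the top interface goes from n = 1.0 toward n = 2.51: a half-wave phase shift.
Bottom surface (2.51 → 1.49): reflection off a lower-index medium gives no phase shift.
Exactly one π shift → a net half-wave offset.
For maximum reflection here: 2 n t = (m + ½) λ.
λ = 2 n t / (m + ½) = 5974 / (m + ½) nm.
m=7: 797 nm (IR); m=8: 703 nm (visible); m=9: 629 nm (visible); m=10: 569 nm (visible); m=11: 519 nm (visible); m=12: 478 nm (visible); m=13: 443 nm (visible); m=14: 412 nm (visible); m=15: 385 nm (visible); m=16: 362 nm (UV).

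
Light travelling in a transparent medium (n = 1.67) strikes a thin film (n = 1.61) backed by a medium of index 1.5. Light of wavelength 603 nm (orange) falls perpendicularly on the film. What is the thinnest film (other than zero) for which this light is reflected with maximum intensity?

187 nm

At the upper boundary (n = 1.67 to n = 1.61) the reflected ray undergoes no phase shift.
At the lower boundary (n = 1.61 to n = 1.5) the reflected ray undergoes no phase shift.
Zero or two π shifts → no net half-wave offset.
With no net inversion, constructive interference in reflection requires 2 n t = m λ.
Minimum nonzero at m = 1: t = λ / (2 n) = 603 / (2 × 1.61) = 187 nm.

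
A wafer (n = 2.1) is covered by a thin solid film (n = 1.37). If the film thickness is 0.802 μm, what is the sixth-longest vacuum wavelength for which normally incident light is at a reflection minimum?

Top surface (1.0 → 1.37): reflection off a higher-index medium gives a half-wave phase shift.
At the lower boundary (n = 1.37 to n = 2.1) the reflected ray undergoes a half-wave phase shift.
Net: no relative phase inversion (both shifts match).
So the condition for destructive reflection is 2 n t = (m + ½) λ.
λ = 2 n t / (m + ½). The sixth-longest wavelength is m = 5: λ = 2 × 1.37 × 802 / 5.50 = 400 nm.

400 nm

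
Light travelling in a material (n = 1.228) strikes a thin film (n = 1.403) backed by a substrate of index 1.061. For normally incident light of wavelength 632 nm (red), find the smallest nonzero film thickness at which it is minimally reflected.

225 nm

At the upper boundary (n = 1.228 to n = 1.403) the reflected ray undergoes a half-wave phase shift.
Bottom surface (1.403 → 1.061): reflection off a lower-index medium gives no phase shift.
The two reflections differ by half a wavelength.
For dark reflection here: 2 n t = m λ.
Minimum nonzero at m = 1: t = λ / (2 n) = 632 / (2 × 1.403) = 225 nm.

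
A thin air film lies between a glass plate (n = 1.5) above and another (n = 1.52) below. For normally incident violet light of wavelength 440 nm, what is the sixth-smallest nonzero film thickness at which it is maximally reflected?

Ray reflecting at the top interface goes from n = 1.5 toward n = 1.0: no phase shift.
Ray reflecting at the bottom interface goes from n = 1.0 toward n = 1.52: a half-wave phase shift.
Exactly one π shift → a net half-wave offset.
With one net inversion, constructive interference in reflection requires 2 n t = (m + ½) λ.
The sixth-smallest nonzero thickness corresponds to m = 5: t = (m + ½) λ / (2 n) = 5.50 × 440 / (2 × 1.0) = 1210 nm.

1210 nm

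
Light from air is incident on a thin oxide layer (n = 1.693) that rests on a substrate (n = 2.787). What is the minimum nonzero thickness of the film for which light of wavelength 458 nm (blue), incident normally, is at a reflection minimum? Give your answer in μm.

0.0676 μm

At the upper boundary (n = 1.0 to n = 1.693) the reflected ray undergoes a half-wave phase shift.
Bottom surface (1.693 → 2.787): reflection off a higher-index medium gives a half-wave phase shift.
The two reflections carry the same phase change, so no net offset.
With no net inversion, destructive interference in reflection requires 2 n t = (m + ½) λ.
Minimum at m = 0: t = λ / (4 n) = 458 / (4 × 1.693) = 67.6 nm.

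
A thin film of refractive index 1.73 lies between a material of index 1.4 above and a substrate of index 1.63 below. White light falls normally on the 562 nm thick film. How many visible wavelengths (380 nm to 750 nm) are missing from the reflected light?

At the upper boundary (n = 1.4 to n = 1.73) the reflected ray undergoes a half-wave phase shift.
At the lower boundary (n = 1.73 to n = 1.63) the reflected ray undergoes no phase shift.
Exactly one π shift → a net half-wave offset.
So the condition for destructive reflection is 2 n t = m λ.
λ = 2 n t / m = 1945 / m nm.
m=2: 972 nm (IR); m=3: 648 nm (visible); m=4: 486 nm (visible); m=5: 389 nm (visible); m=6: 324 nm (UV).

3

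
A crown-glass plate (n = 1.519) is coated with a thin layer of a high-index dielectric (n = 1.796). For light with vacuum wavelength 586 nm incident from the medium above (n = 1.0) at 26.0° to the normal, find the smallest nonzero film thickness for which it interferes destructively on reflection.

Top surface (1.0 → 1.796): reflection off a higher-index medium gives a half-wave phase shift.
At the lower boundary (n = 1.796 to n = 1.519) the reflected ray undergoes no phase shift.
Exactly one π shift → a net half-wave offset.
With one net inversion, destructive interference in reflection requires 2 n t cos θ_r = m λ.
Snell's law: 1.0 sin 26.0° = 1.796 sin θ_r → sin θ_r = 0.244, cos θ_r = 0.970.
Minimum nonzero at m = 1: t = λ / (2 n cos θ_r) = 586 / (2 × 1.796 × 0.970) = 168 nm.

168 nm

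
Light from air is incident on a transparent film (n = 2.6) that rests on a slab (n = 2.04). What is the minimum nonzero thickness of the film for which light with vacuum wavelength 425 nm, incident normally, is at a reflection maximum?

At the upper boundary (n = 1.0 to n = 2.6) the reflected ray undergoes a half-wave phase shift.
Ray reflecting at the bottom interface goes from n = 2.6 toward n = 2.04: no phase shift.
The two reflections differ by half a wavelength.
For bright reflection here: 2 n t = (m + ½) λ.
Minimum at m = 0: t = λ / (4 n) = 425 / (4 × 2.6) = 40.9 nm.

40.9 nm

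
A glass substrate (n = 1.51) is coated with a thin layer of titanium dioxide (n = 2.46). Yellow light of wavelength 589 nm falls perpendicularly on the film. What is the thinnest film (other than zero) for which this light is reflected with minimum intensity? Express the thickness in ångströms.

1197 Å

Top surface (1.0 → 2.46): reflection off a higher-index medium gives a half-wave phase shift.
Ray reflecting at the bottom interface goes from n = 2.46 toward n = 1.51: no phase shift.
The two reflections differ by half a wavelength.
So the condition for destructive reflection is 2 n t = m λ.
Minimum nonzero at m = 1: t = λ / (2 n) = 589 / (2 × 2.46) = 120 nm.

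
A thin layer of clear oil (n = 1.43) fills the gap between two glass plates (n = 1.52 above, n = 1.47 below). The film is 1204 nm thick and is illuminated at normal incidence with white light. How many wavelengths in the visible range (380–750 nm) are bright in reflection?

Ray reflecting at the top interface goes from n = 1.52 toward n = 1.43: no phase shift.
Ray reflecting at the bottom interface goes from n = 1.43 toward n = 1.47: a half-wave phase shift.
The two reflections differ by half a wavelength.
With one net inversion, constructive interference in reflection requires 2 n t = (m + ½) λ.
λ = 2 n t / (m + ½) = 3443 / (m + ½) nm.
m=4: 765 nm (IR); m=5: 626 nm (visible); m=6: 530 nm (visible); m=7: 459 nm (visible); m=8: 405 nm (visible); m=9: 362 nm (UV).

4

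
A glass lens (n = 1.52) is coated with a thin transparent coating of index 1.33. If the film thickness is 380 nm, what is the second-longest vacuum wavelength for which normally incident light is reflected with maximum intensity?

505 nm

Top surface (1.0 → 1.33): reflection off a higher-index medium gives a half-wave phase shift.
Ray reflecting at the bottom interface goes from n = 1.33 toward n = 1.52: a half-wave phase shift.
Net: no relative phase inversion (both shifts match).
With no net inversion, constructive interference in reflection requires 2 n t = m λ.
λ = 2 n t / m. The second-longest wavelength is m = 2: λ = 2 × 1.33 × 380 / 2.00 = 505 nm.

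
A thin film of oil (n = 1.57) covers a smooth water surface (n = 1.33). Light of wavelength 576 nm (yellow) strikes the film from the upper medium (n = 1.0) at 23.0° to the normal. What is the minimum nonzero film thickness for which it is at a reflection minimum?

Top surface (1.0 → 1.57): reflection off a higher-index medium gives a half-wave phase shift.
Ray reflecting at the bottom interface goes from n = 1.57 toward n = 1.33: no phase shift.
Exactly one π shift → a net half-wave offset.
So the condition for destructive reflection is 2 n t cos θ_r = m λ.
Snell's law: 1.0 sin 23.0° = 1.57 sin θ_r → sin θ_r = 0.249, cos θ_r = 0.969.
Minimum nonzero at m = 1: t = λ / (2 n cos θ_r) = 576 / (2 × 1.57 × 0.969) = 189 nm.

189 nm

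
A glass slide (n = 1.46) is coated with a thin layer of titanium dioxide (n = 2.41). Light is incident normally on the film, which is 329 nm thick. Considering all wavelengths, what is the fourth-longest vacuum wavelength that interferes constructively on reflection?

At the upper boundary (n = 1.0 to n = 2.41) the reflected ray undergoes a half-wave phase shift.
At the lower boundary (n = 2.41 to n = 1.46) the reflected ray undergoes no phase shift.
Exactly one π shift → a net half-wave offset.
For strong reflection here: 2 n t = (m + ½) λ.
λ = 2 n t / (m + ½). The fourth-longest wavelength is m = 3: λ = 2 × 2.41 × 329 / 3.50 = 453 nm.

453 nm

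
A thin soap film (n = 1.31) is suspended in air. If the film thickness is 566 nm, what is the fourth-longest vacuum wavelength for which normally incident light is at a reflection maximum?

424 nm

Top surface (1.0 → 1.31): reflection off a higher-index medium gives a half-wave phase shift.
Bottom surface (1.31 → 1.0): reflection off a lower-index medium gives no phase shift.
The two reflections differ by half a wavelength.
So the condition for constructive reflection is 2 n t = (m + ½) λ.
λ = 2 n t / (m + ½). The fourth-longest wavelength is m = 3: λ = 2 × 1.31 × 566 / 3.50 = 424 nm.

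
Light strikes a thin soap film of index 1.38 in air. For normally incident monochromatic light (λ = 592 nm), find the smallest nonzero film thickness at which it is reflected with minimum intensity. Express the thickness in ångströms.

2145 Å

At the upper boundary (n = 1.0 to n = 1.38) the reflected ray undergoes a half-wave phase shift.
Ray reflecting at the bottom interface goes from n = 1.38 toward n = 1.0: no phase shift.
Exactly one π shift → a net half-wave offset.
So the condition for destructive reflection is 2 n t = m λ.
Minimum nonzero at m = 1: t = λ / (2 n) = 592 / (2 × 1.38) = 214 nm.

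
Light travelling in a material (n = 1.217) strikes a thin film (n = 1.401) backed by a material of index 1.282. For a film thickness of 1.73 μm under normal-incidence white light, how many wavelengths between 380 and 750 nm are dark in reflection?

6

At the upper boundary (n = 1.217 to n = 1.401) the reflected ray undergoes a half-wave phase shift.
Bottom surface (1.401 → 1.282): reflection off a lower-index medium gives no phase shift.
The two reflections differ by half a wavelength.
With one net inversion, destructive interference in reflection requires 2 n t = m λ.
λ = 2 n t / m = 4847 / m nm.
m=6: 808 nm (IR); m=7: 692 nm (visible); m=8: 606 nm (visible); m=9: 539 nm (visible); m=10: 485 nm (visible); m=11: 441 nm (visible); m=12: 404 nm (visible); m=13: 373 nm (UV).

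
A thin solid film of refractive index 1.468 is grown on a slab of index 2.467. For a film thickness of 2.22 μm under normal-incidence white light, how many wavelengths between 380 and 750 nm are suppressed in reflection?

8

Top surface (1.0 → 1.468): reflection off a higher-index medium gives a half-wave phase shift.
Bottom surface (1.468 → 2.467): reflection off a higher-index medium gives a half-wave phase shift.
Net: no relative phase inversion (both shifts match).
So the condition for destructive reflection is 2 n t = (m + ½) λ.
λ = 2 n t / (m + ½) = 6518 / (m + ½) nm.
m=8: 767 nm (IR); m=9: 686 nm (visible); m=10: 621 nm (visible); m=11: 567 nm (visible); m=12: 521 nm (visible); m=13: 483 nm (visible); m=14: 450 nm (visible); m=15: 421 nm (visible); m=16: 395 nm (visible); m=17: 372 nm (UV).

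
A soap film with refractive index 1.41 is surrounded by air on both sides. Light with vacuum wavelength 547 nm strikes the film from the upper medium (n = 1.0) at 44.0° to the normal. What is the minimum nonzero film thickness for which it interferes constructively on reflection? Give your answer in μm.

Top surface (1.0 → 1.41): reflection off a higher-index medium gives a half-wave phase shift.
At the lower boundary (n = 1.41 to n = 1.0) the reflected ray undergoes no phase shift.
The two reflections differ by half a wavelength.
So the condition for constructive reflection is 2 n t cos θ_r = (m + ½) λ.
Snell's law: 1.0 sin 44.0° = 1.41 sin θ_r → sin θ_r = 0.493, cos θ_r = 0.870.
Minimum at m = 0: t = λ / (4 n cos θ_r) = 547 / (4 × 1.41 × 0.870) = 111 nm.

0.111 μm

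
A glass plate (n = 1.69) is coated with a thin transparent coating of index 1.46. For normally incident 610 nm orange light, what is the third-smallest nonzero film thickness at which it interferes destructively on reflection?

522 nm

Ray reflecting at the top interface goes from n = 1.0 toward n = 1.46: a half-wave phase shift.
Bottom surface (1.46 → 1.69): reflection off a higher-index medium gives a half-wave phase shift.
The two reflections carry the same phase change, so no net offset.
With no net inversion, destructive interference in reflection requires 2 n t = (m + ½) λ.
The third-smallest nonzero thickness corresponds to m = 2: t = (m + ½) λ / (2 n) = 2.50 × 610 / (2 × 1.46) = 522 nm.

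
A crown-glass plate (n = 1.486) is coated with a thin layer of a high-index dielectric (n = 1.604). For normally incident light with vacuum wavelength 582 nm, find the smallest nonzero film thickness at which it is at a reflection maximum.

90.7 nm

Top surface (1.0 → 1.604): reflection off a higher-index medium gives a half-wave phase shift.
Ray reflecting at the bottom interface goes from n = 1.604 toward n = 1.486: no phase shift.
Net: one phase inversion between the two reflected rays.
For bright reflection here: 2 n t = (m + ½) λ.
Minimum at m = 0: t = λ / (4 n) = 582 / (4 × 1.604) = 90.7 nm.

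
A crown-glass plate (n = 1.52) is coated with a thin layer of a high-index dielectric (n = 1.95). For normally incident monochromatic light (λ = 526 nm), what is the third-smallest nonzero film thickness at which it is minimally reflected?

Ray reflecting at the top interface goes from n = 1.0 toward n = 1.95: a half-wave phase shift.
Ray reflecting at the bottom interface goes from n = 1.95 toward n = 1.52: no phase shift.
Exactly one π shift → a net half-wave offset.
So the condition for destructive reflection is 2 n t = m λ.
The third-smallest nonzero thickness corresponds to m = 3: t = m λ / (2 n) = 3.00 × 526 / (2 × 1.95) = 405 nm.

405 nm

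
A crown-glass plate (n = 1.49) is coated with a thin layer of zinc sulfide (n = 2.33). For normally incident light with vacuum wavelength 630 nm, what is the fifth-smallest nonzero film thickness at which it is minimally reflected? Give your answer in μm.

Top surface (1.0 → 2.33): reflection off a higher-index medium gives a half-wave phase shift.
Ray reflecting at the bottom interface goes from n = 2.33 toward n = 1.49: no phase shift.
Net: one phase inversion between the two reflected rays.
So the condition for destructive reflection is 2 n t = m λ.
The fifth-smallest nonzero thickness corresponds to m = 5: t = m λ / (2 n) = 5.00 × 630 / (2 × 2.33) = 676 nm.

0.676 μm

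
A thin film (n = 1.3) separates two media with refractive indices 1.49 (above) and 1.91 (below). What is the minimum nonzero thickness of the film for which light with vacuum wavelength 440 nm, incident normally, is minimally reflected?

At the upper boundary (n = 1.49 to n = 1.3) the reflected ray undergoes no phase shift.
Ray reflecting at the bottom interface goes from n = 1.3 toward n = 1.91: a half-wave phase shift.
The two reflections differ by half a wavelength.
With one net inversion, destructive interference in reflection requires 2 n t = m λ.
Minimum nonzero at m = 1: t = λ / (2 n) = 440 / (2 × 1.3) = 169 nm.

169 nm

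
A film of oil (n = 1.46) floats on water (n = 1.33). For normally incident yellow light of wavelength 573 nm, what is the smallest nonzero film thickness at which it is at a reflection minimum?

Top surface (1.0 → 1.46): reflection off a higher-index medium gives a half-wave phase shift.
At the lower boundary (n = 1.46 to n = 1.33) the reflected ray undergoes no phase shift.
Net: one phase inversion between the two reflected rays.
With one net inversion, destructive interference in reflection requires 2 n t = m λ.
The smallest nonzero thickness corresponds to m = 1: t = m λ / (2 n) = 1.00 × 573 / (2 × 1.46) = 196 nm.

196 nm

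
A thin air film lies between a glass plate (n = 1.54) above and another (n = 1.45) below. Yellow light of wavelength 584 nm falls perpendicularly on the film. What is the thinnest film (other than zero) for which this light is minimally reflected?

Top surface (1.54 → 1.0): reflection off a lower-index medium gives no phase shift.
Bottom surface (1.0 → 1.45): reflection off a higher-index medium gives a half-wave phase shift.
Net: one phase inversion between the two reflected rays.
So the condition for destructive reflection is 2 n t = m λ.
Minimum nonzero at m = 1: t = λ / (2 n) = 584 / (2 × 1.0) = 292 nm.

292 nm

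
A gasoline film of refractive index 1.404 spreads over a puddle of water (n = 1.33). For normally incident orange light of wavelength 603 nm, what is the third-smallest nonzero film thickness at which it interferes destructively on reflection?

Top surface (1.0 → 1.404): reflection off a higher-index medium gives a half-wave phase shift.
At the lower boundary (n = 1.404 to n = 1.33) the reflected ray undergoes no phase shift.
Exactly one π shift → a net half-wave offset.
With one net inversion, destructive interference in reflection requires 2 n t = m λ.
The third-smallest nonzero thickness corresponds to m = 3: t = m λ / (2 n) = 3.00 × 603 / (2 × 1.404) = 644 nm.

644 nm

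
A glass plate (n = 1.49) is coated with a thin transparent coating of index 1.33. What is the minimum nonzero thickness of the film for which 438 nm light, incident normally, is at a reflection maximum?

Ray reflecting at the top interface goes from n = 1.0 toward n = 1.33: a half-wave phase shift.
Ray reflecting at the bottom interface goes from n = 1.33 toward n = 1.49: a half-wave phase shift.
Net: no relative phase inversion (both shifts match).
So the condition for constructive reflection is 2 n t = m λ.
Minimum nonzero at m = 1: t = λ / (2 n) = 438 / (2 × 1.33) = 165 nm.

165 nm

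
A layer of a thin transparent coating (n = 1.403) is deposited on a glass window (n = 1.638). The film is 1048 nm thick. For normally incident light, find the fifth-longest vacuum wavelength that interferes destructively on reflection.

Top surface (1.0 → 1.403): reflection off a higher-index medium gives a half-wave phase shift.
Ray reflecting at the bottom interface goes from n = 1.403 toward n = 1.638: a half-wave phase shift.
Zero or two π shifts → no net half-wave offset.
With no net inversion, destructive interference in reflection requires 2 n t = (m + ½) λ.
λ = 2 n t / (m + ½). The fifth-longest wavelength is m = 4: λ = 2 × 1.403 × 1048 / 4.50 = 653 nm.

653 nm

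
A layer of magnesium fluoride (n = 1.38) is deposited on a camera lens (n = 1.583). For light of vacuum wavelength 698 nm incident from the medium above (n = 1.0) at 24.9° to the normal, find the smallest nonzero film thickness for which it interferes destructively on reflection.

Top surface (1.0 → 1.38): reflection off a higher-index medium gives a half-wave phase shift.
Ray reflecting at the bottom interface goes from n = 1.38 toward n = 1.583: a half-wave phase shift.
The two reflections carry the same phase change, so no net offset.
With no net inversion, destructive interference in reflection requires 2 n t cos θ_r = (m + ½) λ.
Snell's law: 1.0 sin 24.9° = 1.38 sin θ_r → sin θ_r = 0.305, cos θ_r = 0.952.
Minimum at m = 0: t = λ / (4 n cos θ_r) = 698 / (4 × 1.38 × 0.952) = 133 nm.

133 nm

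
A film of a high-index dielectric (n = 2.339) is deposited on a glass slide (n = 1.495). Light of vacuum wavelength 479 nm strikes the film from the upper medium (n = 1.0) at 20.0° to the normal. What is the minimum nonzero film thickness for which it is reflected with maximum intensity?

At the upper boundary (n = 1.0 to n = 2.339) the reflected ray undergoes a half-wave phase shift.
Bottom surface (2.339 → 1.495): reflection off a lower-index medium gives no phase shift.
Exactly one π shift → a net half-wave offset.
So the condition for constructive reflection is 2 n t cos θ_r = (m + ½) λ.
Snell's law: 1.0 sin 20.0° = 2.339 sin θ_r → sin θ_r = 0.146, cos θ_r = 0.989.
Minimum at m = 0: t = λ / (4 n cos θ_r) = 479 / (4 × 2.339 × 0.989) = 51.8 nm.

51.8 nm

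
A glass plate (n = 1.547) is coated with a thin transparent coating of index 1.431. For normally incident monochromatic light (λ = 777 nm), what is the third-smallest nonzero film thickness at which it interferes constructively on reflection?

814 nm

Ray reflecting at the top interface goes from n = 1.0 toward n = 1.431: a half-wave phase shift.
Bottom surface (1.431 → 1.547): reflection off a higher-index medium gives a half-wave phase shift.
Zero or two π shifts → no net half-wave offset.
So the condition for constructive reflection is 2 n t = m λ.
The third-smallest nonzero thickness corresponds to m = 3: t = m λ / (2 n) = 3.00 × 777 / (2 × 1.431) = 814 nm.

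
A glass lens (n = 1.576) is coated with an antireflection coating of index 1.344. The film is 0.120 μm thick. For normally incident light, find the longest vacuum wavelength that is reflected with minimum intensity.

Top surface (1.0 → 1.344): reflection off a higher-index medium gives a half-wave phase shift.
At the lower boundary (n = 1.344 to n = 1.576) the reflected ray undergoes a half-wave phase shift.
Net: no relative phase inversion (both shifts match).
For weak reflection here: 2 n t = (m + ½) λ.
λ = 2 n t / (m + ½). The longest wavelength is m = 0: λ = 2 × 1.344 × 120 / 0.500 = 645 nm.

645 nm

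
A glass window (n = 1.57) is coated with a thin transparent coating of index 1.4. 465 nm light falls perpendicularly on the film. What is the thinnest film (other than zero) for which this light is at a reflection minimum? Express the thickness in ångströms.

830 Å

At the upper boundary (n = 1.0 to n = 1.4) the reflected ray undergoes a half-wave phase shift.
At the lower boundary (n = 1.4 to n = 1.57) the reflected ray undergoes a half-wave phase shift.
Net: no relative phase inversion (both shifts match).
With no net inversion, destructive interference in reflection requires 2 n t = (m + ½) λ.
Minimum at m = 0: t = λ / (4 n) = 465 / (4 × 1.4) = 83.0 nm.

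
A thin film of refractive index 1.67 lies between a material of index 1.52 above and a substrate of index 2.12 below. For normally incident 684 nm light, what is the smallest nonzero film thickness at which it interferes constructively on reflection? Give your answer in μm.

0.205 μm

At the upper boundary (n = 1.52 to n = 1.67) the reflected ray undergoes a half-wave phase shift.
Ray reflecting at the bottom interface goes from n = 1.67 toward n = 2.12: a half-wave phase shift.
Net: no relative phase inversion (both shifts match).
For strong reflection here: 2 n t = m λ.
The smallest nonzero thickness corresponds to m = 1: t = m λ / (2 n) = 1.00 × 684 / (2 × 1.67) = 205 nm.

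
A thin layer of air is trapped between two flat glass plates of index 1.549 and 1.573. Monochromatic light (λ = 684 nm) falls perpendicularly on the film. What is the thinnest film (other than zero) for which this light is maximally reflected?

Ray reflecting at the top interface goes from n = 1.549 toward n = 1.0: no phase shift.
Ray reflecting at the bottom interface goes from n = 1.0 toward n = 1.573: a half-wave phase shift.
The two reflections differ by half a wavelength.
With one net inversion, constructive interference in reflection requires 2 n t = (m + ½) λ.
Minimum at m = 0: t = λ / (4 n) = 684 / (4 × 1.0) = 171 nm.

171 nm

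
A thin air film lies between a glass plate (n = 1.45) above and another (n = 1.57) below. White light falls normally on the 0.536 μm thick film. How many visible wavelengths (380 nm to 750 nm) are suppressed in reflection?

1

Top surface (1.45 → 1.0): reflection off a lower-index medium gives no phase shift.
Ray reflecting at the bottom interface goes from n = 1.0 toward n = 1.57: a half-wave phase shift.
The two reflections differ by half a wavelength.
So the condition for destructive reflection is 2 n t = m λ.
λ = 2 n t / m = 1072 / m nm.
m=1: 1072 nm (IR); m=2: 536 nm (visible); m=3: 357 nm (UV).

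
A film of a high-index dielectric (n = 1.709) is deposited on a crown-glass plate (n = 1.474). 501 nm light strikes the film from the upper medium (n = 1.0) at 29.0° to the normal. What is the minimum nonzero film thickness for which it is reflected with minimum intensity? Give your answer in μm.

Top surface (1.0 → 1.709): reflection off a higher-index medium gives a half-wave phase shift.
Ray reflecting at the bottom interface goes from n = 1.709 toward n = 1.474: no phase shift.
Exactly one π shift → a net half-wave offset.
With one net inversion, destructive interference in reflection requires 2 n t cos θ_r = m λ.
Snell's law: 1.0 sin 29.0° = 1.709 sin θ_r → sin θ_r = 0.284, cos θ_r = 0.959.
Minimum nonzero at m = 1: t = λ / (2 n cos θ_r) = 501 / (2 × 1.709 × 0.959) = 153 nm.

0.153 μm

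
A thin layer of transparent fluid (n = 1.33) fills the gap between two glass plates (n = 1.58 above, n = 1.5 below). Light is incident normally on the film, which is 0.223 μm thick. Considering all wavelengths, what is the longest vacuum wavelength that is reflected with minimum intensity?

593 nm

Top surface (1.58 → 1.33): reflection off a lower-index medium gives no phase shift.
Ray reflecting at the bottom interface goes from n = 1.33 toward n = 1.5: a half-wave phase shift.
Exactly one π shift → a net half-wave offset.
With one net inversion, destructive interference in reflection requires 2 n t = m λ.
λ = 2 n t / m. The longest wavelength is m = 1: λ = 2 × 1.33 × 223 / 1.00 = 593 nm.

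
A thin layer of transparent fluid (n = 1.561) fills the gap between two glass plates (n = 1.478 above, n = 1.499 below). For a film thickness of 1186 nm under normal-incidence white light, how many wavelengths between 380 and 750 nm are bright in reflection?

At the upper boundary (n = 1.478 to n = 1.561) the reflected ray undergoes a half-wave phase shift.
Ray reflecting at the bottom interface goes from n = 1.561 toward n = 1.499: no phase shift.
Exactly one π shift → a net half-wave offset.
With one net inversion, constructive interference in reflection requires 2 n t = (m + ½) λ.
λ = 2 n t / (m + ½) = 3703 / (m + ½) nm.
m=4: 823 nm (IR); m=5: 673 nm (visible); m=6: 570 nm (visible); m=7: 494 nm (visible); m=8: 436 nm (visible); m=9: 390 nm (visible); m=10: 353 nm (UV).

5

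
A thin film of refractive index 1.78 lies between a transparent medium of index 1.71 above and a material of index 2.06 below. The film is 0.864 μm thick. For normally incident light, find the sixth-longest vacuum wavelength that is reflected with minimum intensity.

Top surface (1.71 → 1.78): reflection off a higher-index medium gives a half-wave phase shift.
Bottom surface (1.78 → 2.06): reflection off a higher-index medium gives a half-wave phase shift.
Net: no relative phase inversion (both shifts match).
With no net inversion, destructive interference in reflection requires 2 n t = (m + ½) λ.
λ = 2 n t / (m + ½). The sixth-longest wavelength is m = 5: λ = 2 × 1.78 × 864 / 5.50 = 559 nm.

559 nm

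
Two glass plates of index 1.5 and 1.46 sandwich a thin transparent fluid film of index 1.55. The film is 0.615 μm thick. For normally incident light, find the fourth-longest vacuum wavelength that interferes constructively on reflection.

Ray reflecting at the top interface goes from n = 1.5 toward n = 1.55: a half-wave phase shift.
At the lower boundary (n = 1.55 to n = 1.46) the reflected ray undergoes no phase shift.
Net: one phase inversion between the two reflected rays.
For maximum reflection here: 2 n t = (m + ½) λ.
λ = 2 n t / (m + ½). The fourth-longest wavelength is m = 3: λ = 2 × 1.55 × 615 / 3.50 = 545 nm.

545 nm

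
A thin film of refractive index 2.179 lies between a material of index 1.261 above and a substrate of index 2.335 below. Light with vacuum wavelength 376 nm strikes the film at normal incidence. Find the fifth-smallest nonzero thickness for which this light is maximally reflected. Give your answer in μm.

At the upper boundary (n = 1.261 to n = 2.179) the reflected ray undergoes a half-wave phase shift.
Ray reflecting at the bottom interface goes from n = 2.179 toward n = 2.335: a half-wave phase shift.
Net: no relative phase inversion (both shifts match).
With no net inversion, constructive interference in reflection requires 2 n t = m λ.
The fifth-smallest nonzero thickness corresponds to m = 5: t = m λ / (2 n) = 5.00 × 376 / (2 × 2.179) = 431 nm.

0.431 μm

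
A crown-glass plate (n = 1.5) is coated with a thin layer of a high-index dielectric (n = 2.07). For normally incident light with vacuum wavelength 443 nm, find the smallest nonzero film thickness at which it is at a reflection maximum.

53.5 nm

Top surface (1.0 → 2.07): reflection off a higher-index medium gives a half-wave phase shift.
Bottom surface (2.07 → 1.5): reflection off a lower-index medium gives no phase shift.
Net: one phase inversion between the two reflected rays.
So the condition for constructive reflection is 2 n t = (m + ½) λ.
Minimum at m = 0: t = λ / (4 n) = 443 / (4 × 2.07) = 53.5 nm.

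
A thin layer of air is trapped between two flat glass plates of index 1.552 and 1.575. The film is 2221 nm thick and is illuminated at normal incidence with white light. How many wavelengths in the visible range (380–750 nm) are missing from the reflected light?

Top surface (1.552 → 1.0): reflection off a lower-index medium gives no phase shift.
Ray reflecting at the bottom interface goes from n = 1.0 toward n = 1.575: a half-wave phase shift.
The two reflections differ by half a wavelength.
For minimum reflection here: 2 n t = m λ.
λ = 2 n t / m = 4442 / m nm.
m=5: 888 nm (IR); m=6: 740 nm (visible); m=7: 635 nm (visible); m=8: 555 nm (visible); m=9: 494 nm (visible); m=10: 444 nm (visible); m=11: 404 nm (visible); m=12: 370 nm (UV).

6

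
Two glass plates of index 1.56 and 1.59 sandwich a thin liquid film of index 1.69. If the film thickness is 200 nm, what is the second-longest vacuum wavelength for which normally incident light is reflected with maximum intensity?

451 nm

Ray reflecting at the top interface goes from n = 1.56 toward n = 1.69: a half-wave phase shift.
Ray reflecting at the bottom interface goes from n = 1.69 toward n = 1.59: no phase shift.
Net: one phase inversion between the two reflected rays.
With one net inversion, constructive interference in reflection requires 2 n t = (m + ½) λ.
λ = 2 n t / (m + ½). The second-longest wavelength is m = 1: λ = 2 × 1.69 × 200 / 1.50 = 451 nm.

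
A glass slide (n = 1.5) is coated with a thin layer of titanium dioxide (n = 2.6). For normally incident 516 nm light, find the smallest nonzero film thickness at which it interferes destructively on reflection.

At the upper boundary (n = 1.0 to n = 2.6) the reflected ray undergoes a half-wave phase shift.
Ray reflecting at the bottom interface goes from n = 2.6 toward n = 1.5: no phase shift.
The two reflections differ by half a wavelength.
With one net inversion, destructive interference in reflection requires 2 n t = m λ.
Minimum nonzero at m = 1: t = λ / (2 n) = 516 / (2 × 2.6) = 99.2 nm.

99.2 nm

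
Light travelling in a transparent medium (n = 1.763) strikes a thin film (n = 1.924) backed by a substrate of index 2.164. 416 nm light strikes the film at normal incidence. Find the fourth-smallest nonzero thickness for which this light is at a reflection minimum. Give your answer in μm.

0.378 μm

Ray reflecting at the top interface goes from n = 1.763 toward n = 1.924: a half-wave phase shift.
Ray reflecting at the bottom interface goes from n = 1.924 toward n = 2.164: a half-wave phase shift.
The two reflections carry the same phase change, so no net offset.
With no net inversion, destructive interference in reflection requires 2 n t = (m + ½) λ.
The fourth-smallest nonzero thickness corresponds to m = 3: t = (m + ½) λ / (2 n) = 3.50 × 416 / (2 × 1.924) = 378 nm.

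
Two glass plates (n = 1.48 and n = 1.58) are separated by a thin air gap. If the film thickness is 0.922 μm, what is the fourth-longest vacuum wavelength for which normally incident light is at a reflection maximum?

Ray reflecting at the top interface goes from n = 1.48 toward n = 1.0: no phase shift.
Bottom surface (1.0 → 1.58): reflection off a higher-index medium gives a half-wave phase shift.
The two reflections differ by half a wavelength.
So the condition for constructive reflection is 2 n t = (m + ½) λ.
λ = 2 n t / (m + ½). The fourth-longest wavelength is m = 3: λ = 2 × 1.0 × 922 / 3.50 = 527 nm.

527 nm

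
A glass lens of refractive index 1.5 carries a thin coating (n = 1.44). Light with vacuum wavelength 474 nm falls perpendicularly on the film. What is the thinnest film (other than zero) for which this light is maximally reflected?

165 nm

Top surface (1.0 → 1.44): reflection off a higher-index medium gives a half-wave phase shift.
Ray reflecting at the bottom interface goes from n = 1.44 toward n = 1.5: a half-wave phase shift.
The two reflections carry the same phase change, so no net offset.
For bright reflection here: 2 n t = m λ.
Minimum nonzero at m = 1: t = λ / (2 n) = 474 / (2 × 1.44) = 165 nm.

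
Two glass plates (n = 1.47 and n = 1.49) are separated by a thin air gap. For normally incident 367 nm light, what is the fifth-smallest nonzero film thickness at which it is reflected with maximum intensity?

At the upper boundary (n = 1.47 to n = 1.0) the reflected ray undergoes no phase shift.
Bottom surface (1.0 → 1.49): reflection off a higher-index medium gives a half-wave phase shift.
Net: one phase inversion between the two reflected rays.
With one net inversion, constructive interference in reflection requires 2 n t = (m + ½) λ.
The fifth-smallest nonzero thickness corresponds to m = 4: t = (m + ½) λ / (2 n) = 4.50 × 367 / (2 × 1.0) = 826 nm.

826 nm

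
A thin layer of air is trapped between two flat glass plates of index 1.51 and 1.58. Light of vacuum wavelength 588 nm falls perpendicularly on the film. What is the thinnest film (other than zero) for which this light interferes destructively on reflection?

At the upper boundary (n = 1.51 to n = 1.0) the reflected ray undergoes no phase shift.
Bottom surface (1.0 → 1.58): reflection off a higher-index medium gives a half-wave phase shift.
Net: one phase inversion between the two reflected rays.
With one net inversion, destructive interference in reflection requires 2 n t = m λ.
Minimum nonzero at m = 1: t = λ / (2 n) = 588 / (2 × 1.0) = 294 nm.

294 nm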